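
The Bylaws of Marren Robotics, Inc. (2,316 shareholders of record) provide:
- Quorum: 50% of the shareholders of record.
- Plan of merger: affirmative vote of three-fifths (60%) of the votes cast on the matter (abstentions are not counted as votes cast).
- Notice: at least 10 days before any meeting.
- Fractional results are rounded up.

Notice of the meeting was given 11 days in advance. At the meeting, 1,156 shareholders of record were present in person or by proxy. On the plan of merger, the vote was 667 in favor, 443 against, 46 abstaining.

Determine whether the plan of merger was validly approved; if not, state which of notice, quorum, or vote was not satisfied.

Invalid — quorum requirement not satisfied.

Notice: 11 days given; 10 required. Satisfied.
Quorum: 50% of 2,316 = 1,158; 1,156 present. Not satisfied.
Vote: requires three-fifths of the votes cast (1,156 − 46 abstaining = 1,110); 3/5 of 1110 = 666, so 666 needed; 667 in favor. Satisfied.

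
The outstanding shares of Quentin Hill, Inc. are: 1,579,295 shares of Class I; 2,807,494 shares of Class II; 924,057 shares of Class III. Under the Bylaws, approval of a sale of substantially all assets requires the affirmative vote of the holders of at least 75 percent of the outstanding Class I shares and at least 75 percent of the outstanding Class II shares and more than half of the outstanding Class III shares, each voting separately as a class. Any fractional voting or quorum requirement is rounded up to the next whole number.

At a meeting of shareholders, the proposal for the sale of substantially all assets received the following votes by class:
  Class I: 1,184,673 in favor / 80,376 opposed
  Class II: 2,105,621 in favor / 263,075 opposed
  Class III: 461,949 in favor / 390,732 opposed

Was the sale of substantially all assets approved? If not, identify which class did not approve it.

Class I: 3/4 of 1579295 = 1184471.25, rounded up to 1184472; 1,184,472 required, 1,184,673 in favor — approved.
Class II: 3/4 of 2807494 = 2105620.50, rounded up to 2105621; 2,105,621 required, 2,105,621 in favor — approved.
Class III: a majority of 924057 is 462029; 462,029 required, 461,949 in favor — not approved.

Not approved — the Class III shares did not give the required vote.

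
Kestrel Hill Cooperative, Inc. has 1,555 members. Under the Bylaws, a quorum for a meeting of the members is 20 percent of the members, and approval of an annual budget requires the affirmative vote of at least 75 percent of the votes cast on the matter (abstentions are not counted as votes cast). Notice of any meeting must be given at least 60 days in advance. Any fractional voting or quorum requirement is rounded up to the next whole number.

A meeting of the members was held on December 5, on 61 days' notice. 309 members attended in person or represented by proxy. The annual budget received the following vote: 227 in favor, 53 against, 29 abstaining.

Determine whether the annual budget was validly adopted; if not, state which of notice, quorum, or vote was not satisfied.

Invalid — quorum requirement not satisfied.

Notice: 61 days given; 60 required. Satisfied.
Quorum: 20% of 1,555 = 311; 309 present. Not satisfied.
Vote: requires three-fourths of the votes cast (309 − 29 abstaining = 280); 3/4 of 280 = 210, so 210 needed; 227 in favor. Satisfied.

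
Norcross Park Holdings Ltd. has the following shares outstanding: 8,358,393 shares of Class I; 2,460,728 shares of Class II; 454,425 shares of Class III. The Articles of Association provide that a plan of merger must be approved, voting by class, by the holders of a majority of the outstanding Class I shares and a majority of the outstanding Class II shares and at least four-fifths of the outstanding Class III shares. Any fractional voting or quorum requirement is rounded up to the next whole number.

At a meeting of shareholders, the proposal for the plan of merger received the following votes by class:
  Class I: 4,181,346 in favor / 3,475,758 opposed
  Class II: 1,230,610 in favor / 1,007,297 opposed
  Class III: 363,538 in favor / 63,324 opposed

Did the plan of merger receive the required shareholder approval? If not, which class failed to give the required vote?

Not approved — the Class III shares did not give the required vote.

Class I: a majority of 8358393 is 4179197; 4,179,197 required, 4,181,346 in favor — approved.
Class II: a majority of 2460728 is 1230365; 1,230,365 required, 1,230,610 in favor — approved.
Class III: 4/5 of 454425 = 363540; 363,540 required, 363,538 in favor — not approved.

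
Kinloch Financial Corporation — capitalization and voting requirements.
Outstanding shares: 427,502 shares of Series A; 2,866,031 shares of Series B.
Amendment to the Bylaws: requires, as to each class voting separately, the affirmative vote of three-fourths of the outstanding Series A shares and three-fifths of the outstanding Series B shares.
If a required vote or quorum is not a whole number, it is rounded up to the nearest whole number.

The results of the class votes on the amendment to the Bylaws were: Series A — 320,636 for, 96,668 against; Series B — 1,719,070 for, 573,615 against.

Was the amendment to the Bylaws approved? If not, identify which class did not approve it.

Not approved — the Series B shares did not give the required vote.

Series A: 3/4 of 427502 = 320626.50, rounded up to 320627; 320,627 required, 320,636 in favor — approved.
Series B: 3/5 of 2866031 = 1719618.60, rounded up to 1719619; 1,719,619 required, 1,719,070 in favor — not approved.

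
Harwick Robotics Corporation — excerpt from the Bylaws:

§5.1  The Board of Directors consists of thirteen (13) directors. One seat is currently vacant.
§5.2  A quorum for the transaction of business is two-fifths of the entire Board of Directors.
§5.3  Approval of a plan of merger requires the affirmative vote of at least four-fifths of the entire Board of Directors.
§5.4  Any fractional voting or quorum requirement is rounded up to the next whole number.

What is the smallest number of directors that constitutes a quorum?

6

2/5 of 13 = 5.20, rounded up to 6.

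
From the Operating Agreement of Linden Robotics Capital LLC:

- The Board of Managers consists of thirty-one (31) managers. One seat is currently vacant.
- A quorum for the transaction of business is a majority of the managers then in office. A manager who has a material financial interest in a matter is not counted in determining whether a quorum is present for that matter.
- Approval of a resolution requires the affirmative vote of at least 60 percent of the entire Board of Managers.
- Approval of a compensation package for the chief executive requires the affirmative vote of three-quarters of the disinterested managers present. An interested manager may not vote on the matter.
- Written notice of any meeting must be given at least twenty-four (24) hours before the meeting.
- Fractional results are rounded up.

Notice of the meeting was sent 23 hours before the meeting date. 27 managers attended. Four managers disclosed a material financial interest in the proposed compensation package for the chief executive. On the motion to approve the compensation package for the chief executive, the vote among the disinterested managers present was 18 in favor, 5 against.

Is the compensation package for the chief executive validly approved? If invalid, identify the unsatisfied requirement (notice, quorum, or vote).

Notice: 23 hours given; 24 required (23 < 24). Not satisfied.
Quorum: 27 present, but the 4 interested managers do not count, leaving 23. Quorum is 16. Satisfied.
Vote: the compensation package for the chief executive requires three-fourths of the disinterested managers present (27 − 4 = 23). 3/4 of 23 = 17.25, rounded up to 18, so 18 affirmative votes are needed; 18 voted in favor. Satisfied.

Invalid — notice requirement not satisfied.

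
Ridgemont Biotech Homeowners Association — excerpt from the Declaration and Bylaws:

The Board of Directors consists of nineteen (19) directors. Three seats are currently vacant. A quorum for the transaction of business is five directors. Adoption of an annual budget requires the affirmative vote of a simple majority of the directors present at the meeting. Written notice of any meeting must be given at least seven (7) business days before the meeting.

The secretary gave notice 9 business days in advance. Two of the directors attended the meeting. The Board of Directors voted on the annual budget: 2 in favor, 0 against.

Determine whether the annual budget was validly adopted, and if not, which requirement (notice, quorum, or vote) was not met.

Notice: 9 business days given; 7 required (9 ≥ 7). Satisfied.
Quorum: 2 present; quorum is 5. Not satisfied.
Vote: the annual budget requires a majority of the directors present (2). A majority of 2 is 2, so 2 affirmative votes are needed; 2 voted in favor. Satisfied. (Moot — without a quorum no business can be validly transacted.)

Invalid — quorum requirement not satisfied.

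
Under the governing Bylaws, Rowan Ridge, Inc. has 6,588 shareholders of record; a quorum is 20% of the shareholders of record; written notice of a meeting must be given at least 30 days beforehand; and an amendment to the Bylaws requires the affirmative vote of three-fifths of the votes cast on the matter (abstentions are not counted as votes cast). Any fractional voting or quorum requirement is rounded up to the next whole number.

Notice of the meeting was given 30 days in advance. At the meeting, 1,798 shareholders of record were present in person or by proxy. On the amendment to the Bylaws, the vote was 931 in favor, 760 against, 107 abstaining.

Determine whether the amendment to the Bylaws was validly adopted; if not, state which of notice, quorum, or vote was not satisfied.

Invalid — vote requirement not satisfied.

Notice: 30 days given; 30 required. Satisfied.
Quorum: 20% of 6,588 = 1,317.60, rounded up to 1,318; 1,798 present. Satisfied.
Vote: requires three-fifths of the votes cast (1,798 − 107 abstaining = 1,691); 3/5 of 1691 = 1014.60, rounded up to 1015, so 1,015 needed; 931 in favor. Not satisfied.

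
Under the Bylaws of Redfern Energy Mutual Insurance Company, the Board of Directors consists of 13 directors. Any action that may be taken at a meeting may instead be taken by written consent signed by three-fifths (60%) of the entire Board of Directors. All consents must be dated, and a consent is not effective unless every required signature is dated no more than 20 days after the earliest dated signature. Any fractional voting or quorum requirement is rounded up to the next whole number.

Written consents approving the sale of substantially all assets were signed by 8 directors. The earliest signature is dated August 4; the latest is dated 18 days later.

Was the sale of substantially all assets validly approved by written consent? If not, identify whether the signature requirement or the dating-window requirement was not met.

Effective — both the signature and dating-window requirements are satisfied.

Signatures required: three-fifths (60%) of 13 — 3/5 of 13 = 7.80, rounded up to 8, so 8 needed; 8 signed. Sufficient.
Dating window: the latest signature is 18 days after the earliest; the limit is 20 days. Within the window.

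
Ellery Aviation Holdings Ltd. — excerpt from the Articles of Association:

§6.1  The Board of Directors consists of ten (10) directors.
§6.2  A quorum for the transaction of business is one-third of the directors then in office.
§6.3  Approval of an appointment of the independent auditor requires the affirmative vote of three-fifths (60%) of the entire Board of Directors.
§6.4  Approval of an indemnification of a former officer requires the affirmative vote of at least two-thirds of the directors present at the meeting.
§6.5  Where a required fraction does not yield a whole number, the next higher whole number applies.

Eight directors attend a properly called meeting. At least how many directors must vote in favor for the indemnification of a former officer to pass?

The indemnification of a former officer requires two-thirds of the directors present (8).
2/3 of 8 = 5.33, rounded up to 6.

6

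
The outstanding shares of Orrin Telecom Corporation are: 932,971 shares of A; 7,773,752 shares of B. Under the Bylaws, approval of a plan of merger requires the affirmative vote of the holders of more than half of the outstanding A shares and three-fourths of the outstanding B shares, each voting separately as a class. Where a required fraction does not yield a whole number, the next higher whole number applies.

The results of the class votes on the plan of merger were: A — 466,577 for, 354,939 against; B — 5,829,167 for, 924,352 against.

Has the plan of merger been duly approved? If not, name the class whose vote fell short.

A: a majority of 932971 is 466486; 466,486 required, 466,577 in favor — approved.
B: 3/4 of 7773752 = 5830314; 5,830,314 required, 5,829,167 in favor — not approved.

Not approved — the B shares did not give the required vote.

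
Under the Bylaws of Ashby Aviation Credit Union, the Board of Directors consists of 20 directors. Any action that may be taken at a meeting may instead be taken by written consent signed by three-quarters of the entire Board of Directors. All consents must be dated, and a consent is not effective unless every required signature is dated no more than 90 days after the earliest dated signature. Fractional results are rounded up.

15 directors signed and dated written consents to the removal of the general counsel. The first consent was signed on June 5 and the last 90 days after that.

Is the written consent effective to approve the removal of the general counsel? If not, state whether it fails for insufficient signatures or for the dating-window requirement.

Effective — both the signature and dating-window requirements are satisfied.

Signatures required: three-quarters of 20 — 3/4 of 20 = 15, so 15 needed; 15 signed. Sufficient.
Dating window: the latest signature is 90 days after the earliest; the limit is 90 days. Within the window.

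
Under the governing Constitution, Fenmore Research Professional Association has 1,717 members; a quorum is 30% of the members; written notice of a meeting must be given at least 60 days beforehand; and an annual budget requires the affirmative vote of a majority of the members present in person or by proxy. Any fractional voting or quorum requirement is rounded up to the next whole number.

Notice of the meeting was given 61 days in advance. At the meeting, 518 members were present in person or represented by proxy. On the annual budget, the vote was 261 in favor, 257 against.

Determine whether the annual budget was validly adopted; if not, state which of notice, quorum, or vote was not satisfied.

Valid — all requirements satisfied.

Notice: 61 days given; 60 required. Satisfied.
Quorum: 30% of 1,717 = 515.10, rounded up to 516; 518 present. Satisfied.
Vote: requires a majority of those present (518); a majority of 518 is 260, so 260 needed; 261 in favor. Satisfied.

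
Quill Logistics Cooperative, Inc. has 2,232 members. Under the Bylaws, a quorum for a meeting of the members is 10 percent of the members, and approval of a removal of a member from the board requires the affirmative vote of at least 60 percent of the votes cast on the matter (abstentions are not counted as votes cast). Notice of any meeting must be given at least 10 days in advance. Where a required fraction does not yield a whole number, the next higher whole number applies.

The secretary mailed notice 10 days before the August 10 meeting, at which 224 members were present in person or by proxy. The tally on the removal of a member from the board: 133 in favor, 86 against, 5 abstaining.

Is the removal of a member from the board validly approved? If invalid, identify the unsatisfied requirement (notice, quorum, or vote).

Valid — all requirements satisfied.

Notice: 10 days given; 10 required. Satisfied.
Quorum: 10% of 2,232 = 223.20, rounded up to 224; 224 present. Satisfied.
Vote: requires three-fifths of the votes cast (224 − 5 abstaining = 219); 3/5 of 219 = 131.40, rounded up to 132, so 132 needed; 133 in favor. Satisfied.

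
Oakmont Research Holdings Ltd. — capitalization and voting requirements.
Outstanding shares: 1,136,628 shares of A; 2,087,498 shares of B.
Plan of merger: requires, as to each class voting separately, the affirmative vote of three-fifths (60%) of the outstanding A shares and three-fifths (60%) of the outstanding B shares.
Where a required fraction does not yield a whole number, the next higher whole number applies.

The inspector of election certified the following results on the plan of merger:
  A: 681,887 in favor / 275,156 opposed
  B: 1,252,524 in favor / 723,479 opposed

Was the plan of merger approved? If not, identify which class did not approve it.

Not approved — the A shares did not give the required vote.

A: 3/5 of 1136628 = 681976.80, rounded up to 681977; 681,977 required, 681,887 in favor — not approved.
B: 3/5 of 2087498 = 1252498.80, rounded up to 1252499; 1,252,499 required, 1,252,524 in favor — approved.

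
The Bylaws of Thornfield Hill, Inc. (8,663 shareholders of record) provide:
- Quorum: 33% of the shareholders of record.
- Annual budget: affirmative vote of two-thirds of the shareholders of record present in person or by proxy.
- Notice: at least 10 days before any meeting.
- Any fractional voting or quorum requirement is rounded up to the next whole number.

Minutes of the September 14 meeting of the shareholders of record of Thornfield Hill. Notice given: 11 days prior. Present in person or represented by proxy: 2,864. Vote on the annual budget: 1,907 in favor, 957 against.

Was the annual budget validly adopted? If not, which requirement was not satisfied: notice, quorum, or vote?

Invalid — vote requirement not satisfied.

Notice: 11 days given; 10 required. Satisfied.
Quorum: 33% of 8,663 = 2,858.79, rounded up to 2,859; 2,864 present. Satisfied.
Vote: requires two-thirds of those present (2,864); 2/3 of 2864 = 1909.33, rounded up to 1910, so 1,910 needed; 1,907 in favor. Not satisfied.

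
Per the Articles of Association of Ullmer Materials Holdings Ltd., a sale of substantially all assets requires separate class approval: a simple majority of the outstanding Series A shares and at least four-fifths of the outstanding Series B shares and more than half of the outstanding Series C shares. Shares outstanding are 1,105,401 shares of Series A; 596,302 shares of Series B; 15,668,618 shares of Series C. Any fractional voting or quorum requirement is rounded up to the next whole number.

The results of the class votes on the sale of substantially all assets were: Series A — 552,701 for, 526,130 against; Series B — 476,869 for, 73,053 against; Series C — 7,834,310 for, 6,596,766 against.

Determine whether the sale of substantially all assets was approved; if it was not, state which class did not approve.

Series A: a majority of 1105401 is 552701; 552,701 required, 552,701 in favor — approved.
Series B: 4/5 of 596302 = 477041.60, rounded up to 477042; 477,042 required, 476,869 in favor — not approved.
Series C: a majority of 15668618 is 7834310; 7,834,310 required, 7,834,310 in favor — approved.

Not approved — the Series B shares did not give the required vote.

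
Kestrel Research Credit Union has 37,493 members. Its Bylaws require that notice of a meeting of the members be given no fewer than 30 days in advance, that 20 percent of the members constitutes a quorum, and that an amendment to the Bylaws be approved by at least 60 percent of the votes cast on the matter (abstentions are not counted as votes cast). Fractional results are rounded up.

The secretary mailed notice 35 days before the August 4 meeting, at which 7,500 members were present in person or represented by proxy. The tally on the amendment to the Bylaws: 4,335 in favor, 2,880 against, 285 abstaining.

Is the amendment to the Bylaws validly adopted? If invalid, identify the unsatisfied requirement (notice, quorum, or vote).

Valid — all requirements satisfied.

Notice: 35 days given; 30 required. Satisfied.
Quorum: 20% of 37,493 = 7,498.60, rounded up to 7,499; 7,500 present. Satisfied.
Vote: requires three-fifths of the votes cast (7,500 − 285 abstaining = 7,215); 3/5 of 7215 = 4329, so 4,329 needed; 4,335 in favor. Satisfied.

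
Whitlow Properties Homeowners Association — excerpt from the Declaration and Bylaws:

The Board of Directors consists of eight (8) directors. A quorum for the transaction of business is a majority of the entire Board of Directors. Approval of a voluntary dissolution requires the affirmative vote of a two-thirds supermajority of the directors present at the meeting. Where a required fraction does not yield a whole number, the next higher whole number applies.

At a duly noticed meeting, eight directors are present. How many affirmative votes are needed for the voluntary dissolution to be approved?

The voluntary dissolution requires two-thirds of the directors present (8).
2/3 of 8 = 5.33, rounded up to 6.

6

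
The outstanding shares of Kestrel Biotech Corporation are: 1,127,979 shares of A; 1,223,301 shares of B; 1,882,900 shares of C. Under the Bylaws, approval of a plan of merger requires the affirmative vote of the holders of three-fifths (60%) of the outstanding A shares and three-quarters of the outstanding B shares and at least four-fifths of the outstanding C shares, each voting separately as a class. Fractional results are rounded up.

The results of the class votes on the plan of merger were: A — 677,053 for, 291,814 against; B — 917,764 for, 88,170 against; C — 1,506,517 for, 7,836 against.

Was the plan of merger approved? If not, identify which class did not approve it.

A: 3/5 of 1127979 = 676787.40, rounded up to 676788; 676,788 required, 677,053 in favor — approved.
B: 3/4 of 1223301 = 917475.75, rounded up to 917476; 917,476 required, 917,764 in favor — approved.
C: 4/5 of 1882900 = 1506320; 1,506,320 required, 1,506,517 in favor — approved.

Approved — every class gave the required vote.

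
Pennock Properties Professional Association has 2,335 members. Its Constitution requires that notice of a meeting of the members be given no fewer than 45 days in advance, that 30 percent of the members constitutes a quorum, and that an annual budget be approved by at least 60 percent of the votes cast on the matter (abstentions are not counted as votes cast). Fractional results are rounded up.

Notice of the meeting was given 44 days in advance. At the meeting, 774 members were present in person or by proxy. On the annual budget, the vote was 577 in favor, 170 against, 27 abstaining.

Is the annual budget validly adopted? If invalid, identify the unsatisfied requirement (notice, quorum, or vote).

Invalid — notice requirement not satisfied.

Notice: 44 days given; 45 required. Not satisfied.
Quorum: 30% of 2,335 = 700.50, rounded up to 701; 774 present. Satisfied.
Vote: requires three-fifths of the votes cast (774 − 27 abstaining = 747); 3/5 of 747 = 448.20, rounded up to 449, so 449 needed; 577 in favor. Satisfied.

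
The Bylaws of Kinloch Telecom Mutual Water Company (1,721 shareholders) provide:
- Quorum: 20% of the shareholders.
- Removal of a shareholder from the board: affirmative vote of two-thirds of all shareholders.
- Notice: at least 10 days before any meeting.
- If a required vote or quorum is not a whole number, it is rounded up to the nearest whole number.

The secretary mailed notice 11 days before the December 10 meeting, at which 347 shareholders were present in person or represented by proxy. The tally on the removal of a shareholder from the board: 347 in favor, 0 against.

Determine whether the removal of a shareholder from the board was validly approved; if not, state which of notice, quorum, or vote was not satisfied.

Invalid — vote requirement not satisfied.

Notice: 11 days given; 10 required. Satisfied.
Quorum: 20% of 1,721 = 344.20, rounded up to 345; 347 present. Satisfied.
Vote: requires two-thirds of all shareholders (1,721); 2/3 of 1721 = 1147.33, rounded up to 1148, so 1,148 needed; 347 in favor. Not satisfied.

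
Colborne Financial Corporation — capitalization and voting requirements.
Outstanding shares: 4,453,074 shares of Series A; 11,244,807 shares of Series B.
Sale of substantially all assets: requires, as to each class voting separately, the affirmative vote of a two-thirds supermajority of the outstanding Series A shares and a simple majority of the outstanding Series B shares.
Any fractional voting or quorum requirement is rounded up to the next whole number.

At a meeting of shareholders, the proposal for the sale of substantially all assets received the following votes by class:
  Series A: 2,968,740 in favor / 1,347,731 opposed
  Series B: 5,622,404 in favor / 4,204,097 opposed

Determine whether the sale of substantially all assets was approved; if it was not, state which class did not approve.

Series A: 2/3 of 4453074 = 2968716; 2,968,716 required, 2,968,740 in favor — approved.
Series B: a majority of 11244807 is 5622404; 5,622,404 required, 5,622,404 in favor — approved.

Approved — every class gave the required vote.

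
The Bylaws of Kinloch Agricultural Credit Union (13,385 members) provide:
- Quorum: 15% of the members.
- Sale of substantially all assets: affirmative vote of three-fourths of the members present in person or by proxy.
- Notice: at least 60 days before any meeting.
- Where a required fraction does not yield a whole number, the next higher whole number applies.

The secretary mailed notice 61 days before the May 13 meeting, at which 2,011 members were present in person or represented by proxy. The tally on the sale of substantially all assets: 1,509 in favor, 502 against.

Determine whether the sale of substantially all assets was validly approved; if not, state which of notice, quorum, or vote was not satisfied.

Notice: 61 days given; 60 required. Satisfied.
Quorum: 15% of 13,385 = 2,007.75, rounded up to 2,008; 2,011 present. Satisfied.
Vote: requires three-fourths of those present (2,011); 3/4 of 2011 = 1508.25, rounded up to 1509, so 1,509 needed; 1,509 in favor. Satisfied.

Valid — all requirements satisfied.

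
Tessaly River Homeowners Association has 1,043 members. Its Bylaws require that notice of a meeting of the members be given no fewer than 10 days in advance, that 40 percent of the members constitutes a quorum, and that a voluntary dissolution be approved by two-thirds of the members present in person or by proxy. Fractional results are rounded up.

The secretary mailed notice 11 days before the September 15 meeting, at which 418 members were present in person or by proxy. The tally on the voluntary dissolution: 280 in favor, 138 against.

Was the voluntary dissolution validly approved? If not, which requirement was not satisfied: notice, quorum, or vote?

Valid — all requirements satisfied.

Notice: 11 days given; 10 required. Satisfied.
Quorum: 40% of 1,043 = 417.20, rounded up to 418; 418 present. Satisfied.
Vote: requires two-thirds of those present (418); 2/3 of 418 = 278.67, rounded up to 279, so 279 needed; 280 in favor. Satisfied.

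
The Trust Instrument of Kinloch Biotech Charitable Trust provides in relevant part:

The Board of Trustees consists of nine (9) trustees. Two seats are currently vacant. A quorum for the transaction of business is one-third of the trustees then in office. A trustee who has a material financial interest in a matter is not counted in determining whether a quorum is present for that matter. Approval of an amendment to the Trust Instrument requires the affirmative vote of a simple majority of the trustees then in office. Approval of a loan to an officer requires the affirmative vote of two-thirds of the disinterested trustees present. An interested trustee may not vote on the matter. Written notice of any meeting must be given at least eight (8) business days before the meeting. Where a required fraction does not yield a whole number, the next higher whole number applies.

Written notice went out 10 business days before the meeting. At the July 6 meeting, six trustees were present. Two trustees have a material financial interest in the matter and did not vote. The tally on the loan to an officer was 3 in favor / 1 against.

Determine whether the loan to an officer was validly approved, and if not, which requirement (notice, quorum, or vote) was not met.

Valid — all requirements satisfied.

Notice: 10 business days given; 8 required (10 ≥ 8). Satisfied.
Quorum: 6 present, but the 2 interested trustees do not count, leaving 4. Quorum is 3. Satisfied.
Vote: the loan to an officer requires two-thirds of the disinterested trustees present (6 − 2 = 4). 2/3 of 4 = 2.67, rounded up to 3, so 3 affirmative votes are needed; 3 voted in favor. Satisfied.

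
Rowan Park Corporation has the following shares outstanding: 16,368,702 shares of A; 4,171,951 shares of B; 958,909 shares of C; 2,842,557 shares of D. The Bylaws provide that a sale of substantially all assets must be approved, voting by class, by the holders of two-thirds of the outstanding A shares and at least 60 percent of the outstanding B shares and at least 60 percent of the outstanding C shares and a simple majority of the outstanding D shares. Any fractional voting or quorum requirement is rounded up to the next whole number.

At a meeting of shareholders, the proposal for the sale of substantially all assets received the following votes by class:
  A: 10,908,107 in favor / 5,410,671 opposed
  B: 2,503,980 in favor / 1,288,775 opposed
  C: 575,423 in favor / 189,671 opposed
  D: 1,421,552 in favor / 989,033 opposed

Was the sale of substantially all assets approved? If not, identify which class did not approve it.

Not approved — the A shares did not give the required vote.

A: 2/3 of 16368702 = 10912468; 10,912,468 required, 10,908,107 in favor — not approved.
B: 3/5 of 4171951 = 2503170.60, rounded up to 2503171; 2,503,171 required, 2,503,980 in favor — approved.
C: 3/5 of 958909 = 575345.40, rounded up to 575346; 575,346 required, 575,423 in favor — approved.
D: a majority of 2842557 is 1421279; 1,421,279 required, 1,421,552 in favor — approved.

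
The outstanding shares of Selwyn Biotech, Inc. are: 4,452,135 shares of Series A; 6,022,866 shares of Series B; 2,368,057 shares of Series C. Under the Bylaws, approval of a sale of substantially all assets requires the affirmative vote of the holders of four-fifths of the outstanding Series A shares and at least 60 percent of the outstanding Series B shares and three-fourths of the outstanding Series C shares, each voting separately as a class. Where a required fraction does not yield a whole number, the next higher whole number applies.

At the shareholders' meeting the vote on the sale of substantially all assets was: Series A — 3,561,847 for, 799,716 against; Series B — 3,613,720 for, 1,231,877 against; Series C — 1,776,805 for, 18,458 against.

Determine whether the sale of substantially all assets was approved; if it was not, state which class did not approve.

Approved — every class gave the required vote.

Series A: 4/5 of 4452135 = 3561708; 3,561,708 required, 3,561,847 in favor — approved.
Series B: 3/5 of 6022866 = 3613719.60, rounded up to 3613720; 3,613,720 required, 3,613,720 in favor — approved.
Series C: 3/4 of 2368057 = 1776042.75, rounded up to 1776043; 1,776,043 required, 1,776,805 in favor — approved.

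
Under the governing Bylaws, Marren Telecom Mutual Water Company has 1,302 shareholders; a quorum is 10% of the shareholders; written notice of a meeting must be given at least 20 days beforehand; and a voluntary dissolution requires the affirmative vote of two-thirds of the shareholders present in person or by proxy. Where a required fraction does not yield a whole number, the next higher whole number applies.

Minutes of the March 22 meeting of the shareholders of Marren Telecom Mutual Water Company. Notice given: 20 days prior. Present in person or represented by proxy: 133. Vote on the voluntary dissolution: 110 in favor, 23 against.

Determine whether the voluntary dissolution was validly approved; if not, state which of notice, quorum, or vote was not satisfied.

Valid — all requirements satisfied.

Notice: 20 days given; 20 required. Satisfied.
Quorum: 10% of 1,302 = 130.20, rounded up to 131; 133 present. Satisfied.
Vote: requires two-thirds of those present (133); 2/3 of 133 = 88.67, rounded up to 89, so 89 needed; 110 in favor. Satisfied.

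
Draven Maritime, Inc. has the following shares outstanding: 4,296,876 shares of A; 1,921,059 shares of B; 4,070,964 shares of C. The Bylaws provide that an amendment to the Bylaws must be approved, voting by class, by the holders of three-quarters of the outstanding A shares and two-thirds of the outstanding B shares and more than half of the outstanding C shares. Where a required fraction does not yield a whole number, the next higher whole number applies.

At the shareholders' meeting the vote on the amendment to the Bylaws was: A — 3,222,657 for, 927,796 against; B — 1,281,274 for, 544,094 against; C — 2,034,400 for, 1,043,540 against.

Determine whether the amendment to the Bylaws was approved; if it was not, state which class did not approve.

A: 3/4 of 4296876 = 3222657; 3,222,657 required, 3,222,657 in favor — approved.
B: 2/3 of 1921059 = 1280706; 1,280,706 required, 1,281,274 in favor — approved.
C: a majority of 4070964 is 2035483; 2,035,483 required, 2,034,400 in favor — not approved.

Not approved — the C shares did not give the required vote.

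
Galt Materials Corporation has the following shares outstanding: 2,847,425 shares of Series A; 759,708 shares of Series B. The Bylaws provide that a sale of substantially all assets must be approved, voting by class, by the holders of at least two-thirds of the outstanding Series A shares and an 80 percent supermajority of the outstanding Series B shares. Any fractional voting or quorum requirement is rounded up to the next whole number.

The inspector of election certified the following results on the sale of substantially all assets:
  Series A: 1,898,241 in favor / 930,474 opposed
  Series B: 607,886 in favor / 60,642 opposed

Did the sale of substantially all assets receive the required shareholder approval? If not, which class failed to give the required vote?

Series A: 2/3 of 2847425 = 1898283.33, rounded up to 1898284; 1,898,284 required, 1,898,241 in favor — not approved.
Series B: 4/5 of 759708 = 607766.40, rounded up to 607767; 607,767 required, 607,886 in favor — approved.

Not approved — the Series A shares did not give the required vote.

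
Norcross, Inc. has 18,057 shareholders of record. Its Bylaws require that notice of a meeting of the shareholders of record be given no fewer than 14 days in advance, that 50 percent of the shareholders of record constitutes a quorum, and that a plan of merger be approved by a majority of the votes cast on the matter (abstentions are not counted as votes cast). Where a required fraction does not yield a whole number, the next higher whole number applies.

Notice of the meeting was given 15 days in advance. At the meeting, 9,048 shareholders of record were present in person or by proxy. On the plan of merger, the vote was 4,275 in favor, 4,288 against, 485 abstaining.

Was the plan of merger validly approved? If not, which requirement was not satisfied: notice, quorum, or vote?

Invalid — vote requirement not satisfied.

Notice: 15 days given; 14 required. Satisfied.
Quorum: 50% of 18,057 = 9,028.50, rounded up to 9,029; 9,048 present. Satisfied.
Vote: requires a majority of the votes cast (9,048 − 485 abstaining = 8,563); a majority of 8563 is 4282, so 4,282 needed; 4,275 in favor. Not satisfied.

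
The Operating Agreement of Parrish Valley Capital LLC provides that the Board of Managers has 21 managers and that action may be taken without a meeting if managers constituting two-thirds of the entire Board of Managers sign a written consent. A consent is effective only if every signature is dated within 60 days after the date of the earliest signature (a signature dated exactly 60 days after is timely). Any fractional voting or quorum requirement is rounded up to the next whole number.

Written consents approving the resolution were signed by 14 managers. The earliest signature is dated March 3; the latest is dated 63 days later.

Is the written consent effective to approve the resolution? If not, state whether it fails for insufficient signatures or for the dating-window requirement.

Signatures required: two-thirds of 21 — 2/3 of 21 = 14, so 14 needed; 14 signed. Sufficient.
Dating window: the latest signature is 63 days after the earliest; the limit is 60 days. Outside the window.

Not effective — dating-window requirement not satisfied.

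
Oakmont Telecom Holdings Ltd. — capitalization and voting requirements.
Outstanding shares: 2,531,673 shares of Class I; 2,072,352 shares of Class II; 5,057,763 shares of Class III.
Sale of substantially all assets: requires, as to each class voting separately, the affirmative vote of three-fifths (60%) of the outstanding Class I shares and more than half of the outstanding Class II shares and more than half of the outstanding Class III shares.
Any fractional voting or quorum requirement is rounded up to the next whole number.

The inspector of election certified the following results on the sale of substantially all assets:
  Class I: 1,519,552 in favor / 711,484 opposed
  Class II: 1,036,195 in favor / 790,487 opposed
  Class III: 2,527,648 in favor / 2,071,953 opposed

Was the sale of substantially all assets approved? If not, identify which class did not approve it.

Not approved — the Class III shares did not give the required vote.

Class I: 3/5 of 2531673 = 1519003.80, rounded up to 1519004; 1,519,004 required, 1,519,552 in favor — approved.
Class II: a majority of 2072352 is 1036177; 1,036,177 required, 1,036,195 in favor — approved.
Class III: a majority of 5057763 is 2528882; 2,528,882 required, 2,527,648 in favor — not approved.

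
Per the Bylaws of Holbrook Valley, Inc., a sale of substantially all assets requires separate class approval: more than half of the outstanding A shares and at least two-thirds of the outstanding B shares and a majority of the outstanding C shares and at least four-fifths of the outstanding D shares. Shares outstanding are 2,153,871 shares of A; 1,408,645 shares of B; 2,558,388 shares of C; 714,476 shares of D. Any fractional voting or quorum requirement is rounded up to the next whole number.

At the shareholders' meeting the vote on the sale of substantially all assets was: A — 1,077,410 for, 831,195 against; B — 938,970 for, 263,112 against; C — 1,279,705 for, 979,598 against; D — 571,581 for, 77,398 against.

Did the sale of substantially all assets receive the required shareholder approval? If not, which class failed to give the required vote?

A: a majority of 2153871 is 1076936; 1,076,936 required, 1,077,410 in favor — approved.
B: 2/3 of 1408645 = 939096.67, rounded up to 939097; 939,097 required, 938,970 in favor — not approved.
C: a majority of 2558388 is 1279195; 1,279,195 required, 1,279,705 in favor — approved.
D: 4/5 of 714476 = 571580.80, rounded up to 571581; 571,581 required, 571,581 in favor — approved.

Not approved — the B shares did not give the required vote.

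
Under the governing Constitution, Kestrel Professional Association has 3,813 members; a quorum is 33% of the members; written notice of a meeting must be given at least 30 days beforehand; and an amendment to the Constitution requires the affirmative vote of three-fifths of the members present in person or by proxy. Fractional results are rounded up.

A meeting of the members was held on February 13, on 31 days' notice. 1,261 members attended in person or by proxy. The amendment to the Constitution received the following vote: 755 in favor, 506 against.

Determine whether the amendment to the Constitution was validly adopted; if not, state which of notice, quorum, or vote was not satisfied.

Notice: 31 days given; 30 required. Satisfied.
Quorum: 33% of 3,813 = 1,258.29, rounded up to 1,259; 1,261 present. Satisfied.
Vote: requires three-fifths of those present (1,261); 3/5 of 1261 = 756.60, rounded up to 757, so 757 needed; 755 in favor. Not satisfied.

Invalid — vote requirement not satisfied.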